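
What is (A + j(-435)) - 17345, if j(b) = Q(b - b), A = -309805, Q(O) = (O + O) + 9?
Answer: -327141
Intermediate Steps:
Q(O) = 9 + 2*O (Q(O) = 2*O + 9 = 9 + 2*O)
j(b) = 9 (j(b) = 9 + 2*(b - b) = 9 + 2*0 = 9 + 0 = 9)
(A + j(-435)) - 17345 = (-309805 + 9) - 17345 = -309796 - 17345 = -327141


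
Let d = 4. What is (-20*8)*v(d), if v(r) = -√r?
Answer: 320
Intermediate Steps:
(-20*8)*v(d) = (-20*8)*(-√4) = -(-160)*2 = -160*(-2) = 320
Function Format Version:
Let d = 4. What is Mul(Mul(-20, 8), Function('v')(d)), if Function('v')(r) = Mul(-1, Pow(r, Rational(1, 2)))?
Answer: 320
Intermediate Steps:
Mul(Mul(-20, 8), Function('v')(d)) = Mul(Mul(-20, 8), Mul(-1, Pow(4, Rational(1, 2)))) = Mul(-160, Mul(-1, 2)) = Mul(-160, -2) = 320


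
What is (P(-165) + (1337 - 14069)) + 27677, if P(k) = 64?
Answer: 15009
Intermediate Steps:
(P(-165) + (1337 - 14069)) + 27677 = (64 + (1337 - 14069)) + 27677 = (64 - 12732) + 27677 = -12668 + 27677 = 15009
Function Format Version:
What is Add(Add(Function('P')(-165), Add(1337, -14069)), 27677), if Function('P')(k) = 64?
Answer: 15009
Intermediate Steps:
Add(Add(Function('P')(-165), Add(1337, -14069)), 27677) = Add(Add(64, Add(1337, -14069)), 27677) = Add(Add(64, -12732), 27677) = Add(-12668, 27677) = 15009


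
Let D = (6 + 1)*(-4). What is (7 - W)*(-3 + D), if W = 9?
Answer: 62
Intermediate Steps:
D = -28 (D = 7*(-4) = -28)
(7 - W)*(-3 + D) = (7 - 1*9)*(-3 - 28) = (7 - 9)*(-31) = -2*(-31) = 62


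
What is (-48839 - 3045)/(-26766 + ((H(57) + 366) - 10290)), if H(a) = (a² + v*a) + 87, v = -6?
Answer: 12971/8424 ≈ 1.5398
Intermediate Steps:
H(a) = 87 + a² - 6*a (H(a) = (a² - 6*a) + 87 = 87 + a² - 6*a)
(-48839 - 3045)/(-26766 + ((H(57) + 366) - 10290)) = (-48839 - 3045)/(-26766 + (((87 + 57² - 6*57) + 366) - 10290)) = -51884/(-26766 + (((87 + 3249 - 342) + 366) - 10290)) = -51884/(-26766 + ((2994 + 366) - 10290)) = -51884/(-26766 + (3360 - 10290)) = -51884/(-26766 - 6930) = -51884/(-33696) = -51884*(-1/33696) = 12971/8424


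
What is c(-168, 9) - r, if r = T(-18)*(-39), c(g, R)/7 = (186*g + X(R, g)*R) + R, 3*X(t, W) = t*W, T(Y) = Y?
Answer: -251127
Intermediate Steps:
X(t, W) = W*t/3 (X(t, W) = (t*W)/3 = (W*t)/3 = W*t/3)
c(g, R) = 7*R + 1302*g + 7*g*R**2/3 (c(g, R) = 7*((186*g + (g*R/3)*R) + R) = 7*((186*g + (R*g/3)*R) + R) = 7*((186*g + g*R**2/3) + R) = 7*(R + 186*g + g*R**2/3) = 7*R + 1302*g + 7*g*R**2/3)
r = 702 (r = -18*(-39) = 702)
c(-168, 9) - r = (7*9 + 1302*(-168) + (7/3)*(-168)*9**2) - 1*702 = (63 - 218736 + (7/3)*(-168)*81) - 702 = (63 - 218736 - 31752) - 702 = -250425 - 702 = -251127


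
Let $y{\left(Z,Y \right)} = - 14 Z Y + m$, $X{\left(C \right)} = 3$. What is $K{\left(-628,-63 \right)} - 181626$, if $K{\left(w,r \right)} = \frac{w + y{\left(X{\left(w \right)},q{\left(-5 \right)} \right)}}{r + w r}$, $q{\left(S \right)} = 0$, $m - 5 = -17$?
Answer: $- \frac{7174409266}{39501} \approx -1.8163 \cdot 10^{5}$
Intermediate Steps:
$m = -12$ ($m = 5 - 17 = -12$)
$y{\left(Z,Y \right)} = -12 - 14 Y Z$ ($y{\left(Z,Y \right)} = - 14 Z Y - 12 = - 14 Y Z - 12 = -12 - 14 Y Z$)
$K{\left(w,r \right)} = \frac{-12 + w}{r + r w}$ ($K{\left(w,r \right)} = \frac{w - \left(12 + 0 \cdot 3\right)}{r + w r} = \frac{w + \left(-12 + 0\right)}{r + r w} = \frac{w - 12}{r + r w} = \frac{-12 + w}{r + r w}$)
$K{\left(-628,-63 \right)} - 181626 = \frac{-12 - 628}{\left(-63\right) \left(1 - 628\right)} - 181626 = \left(- \frac{1}{63}\right) \frac{1}{-627} \left(-640\right) - 181626 = \left(- \frac{1}{63}\right) \left(- \frac{1}{627}\right) \left(-640\right) - 181626 = - \frac{640}{39501} - 181626 = - \frac{7174409266}{39501}$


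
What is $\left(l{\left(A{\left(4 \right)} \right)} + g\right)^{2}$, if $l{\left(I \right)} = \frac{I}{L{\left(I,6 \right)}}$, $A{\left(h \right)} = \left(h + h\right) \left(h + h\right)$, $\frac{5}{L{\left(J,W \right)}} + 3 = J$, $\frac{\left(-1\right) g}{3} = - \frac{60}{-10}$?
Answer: $\frac{14546596}{25} \approx 5.8186 \cdot 10^{5}$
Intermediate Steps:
$g = -18$ ($g = - 3 \left(- \frac{60}{-10}\right) = - 3 \left(\left(-60\right) \left(- \frac{1}{10}\right)\right) = \left(-3\right) 6 = -18$)
$L{\left(J,W \right)} = \frac{5}{-3 + J}$
$A{\left(h \right)} = 4 h^{2}$ ($A{\left(h \right)} = 2 h 2 h = 4 h^{2}$)
$l{\left(I \right)} = I \left(- \frac{3}{5} + \frac{I}{5}\right)$ ($l{\left(I \right)} = \frac{I}{5 \frac{1}{-3 + I}} = I \left(- \frac{3}{5} + \frac{I}{5}\right)$)
$\left(l{\left(A{\left(4 \right)} \right)} + g\right)^{2} = \left(\frac{4 \cdot 4^{2} \left(-3 + 4 \cdot 4^{2}\right)}{5} - 18\right)^{2} = \left(\frac{4 \cdot 16 \left(-3 + 4 \cdot 16\right)}{5} - 18\right)^{2} = \left(\frac{1}{5} \cdot 64 \left(-3 + 64\right) - 18\right)^{2} = \left(\frac{1}{5} \cdot 64 \cdot 61 - 18\right)^{2} = \left(\frac{3904}{5} - 18\right)^{2} = \left(\frac{3814}{5}\right)^{2} = \frac{14546596}{25}$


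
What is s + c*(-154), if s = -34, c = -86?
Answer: 13210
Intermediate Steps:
s + c*(-154) = -34 - 86*(-154) = -34 + 13244 = 13210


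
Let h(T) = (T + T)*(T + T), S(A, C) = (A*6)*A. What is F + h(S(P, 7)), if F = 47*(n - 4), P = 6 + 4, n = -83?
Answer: 1435911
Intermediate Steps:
P = 10
S(A, C) = 6*A² (S(A, C) = (6*A)*A = 6*A²)
F = -4089 (F = 47*(-83 - 4) = 47*(-87) = -4089)
h(T) = 4*T² (h(T) = (2*T)*(2*T) = 4*T²)
F + h(S(P, 7)) = -4089 + 4*(6*10²)² = -4089 + 4*(6*100)² = -4089 + 4*600² = -4089 + 4*360000 = -4089 + 1440000 = 1435911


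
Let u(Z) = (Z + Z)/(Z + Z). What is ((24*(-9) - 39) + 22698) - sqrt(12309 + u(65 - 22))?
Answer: 22443 - sqrt(12310) ≈ 22332.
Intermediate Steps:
u(Z) = 1 (u(Z) = (2*Z)/((2*Z)) = (2*Z)*(1/(2*Z)) = 1)
((24*(-9) - 39) + 22698) - sqrt(12309 + u(65 - 22)) = ((24*(-9) - 39) + 22698) - sqrt(12309 + 1) = ((-216 - 39) + 22698) - sqrt(12310) = (-255 + 22698) - sqrt(12310) = 22443 - sqrt(12310)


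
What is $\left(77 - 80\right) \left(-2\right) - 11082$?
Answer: $-11076$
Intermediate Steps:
$\left(77 - 80\right) \left(-2\right) - 11082 = \left(-3\right) \left(-2\right) - 11082 = 6 - 11082 = -11076$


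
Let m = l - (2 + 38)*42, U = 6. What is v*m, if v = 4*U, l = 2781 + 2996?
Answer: 98328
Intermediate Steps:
l = 5777
v = 24 (v = 4*6 = 24)
m = 4097 (m = 5777 - (2 + 38)*42 = 5777 - 40*42 = 5777 - 1*1680 = 5777 - 1680 = 4097)
v*m = 24*4097 = 98328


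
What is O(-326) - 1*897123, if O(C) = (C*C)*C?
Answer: -35543099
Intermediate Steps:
O(C) = C**3 (O(C) = C**2*C = C**3)
O(-326) - 1*897123 = (-326)**3 - 1*897123 = -34645976 - 897123 = -35543099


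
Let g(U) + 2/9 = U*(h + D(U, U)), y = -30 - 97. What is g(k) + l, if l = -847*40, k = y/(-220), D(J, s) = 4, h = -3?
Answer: -67081697/1980 ≈ -33880.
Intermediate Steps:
y = -127
k = 127/220 (k = -127/(-220) = -127*(-1/220) = 127/220 ≈ 0.57727)
g(U) = -2/9 + U (g(U) = -2/9 + U*(-3 + 4) = -2/9 + U*1 = -2/9 + U)
l = -33880
g(k) + l = (-2/9 + 127/220) - 33880 = 703/1980 - 33880 = -67081697/1980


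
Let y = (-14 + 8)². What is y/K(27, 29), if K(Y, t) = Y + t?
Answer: 9/14 ≈ 0.64286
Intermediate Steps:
y = 36 (y = (-6)² = 36)
y/K(27, 29) = 36/(27 + 29) = 36/56 = 36*(1/56) = 9/14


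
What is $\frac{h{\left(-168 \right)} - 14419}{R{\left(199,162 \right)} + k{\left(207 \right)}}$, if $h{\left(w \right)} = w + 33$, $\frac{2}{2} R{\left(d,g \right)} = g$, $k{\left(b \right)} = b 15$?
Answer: $- \frac{14554}{3267} \approx -4.4548$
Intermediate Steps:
$k{\left(b \right)} = 15 b$
$R{\left(d,g \right)} = g$
$h{\left(w \right)} = 33 + w$
$\frac{h{\left(-168 \right)} - 14419}{R{\left(199,162 \right)} + k{\left(207 \right)}} = \frac{\left(33 - 168\right) - 14419}{162 + 15 \cdot 207} = \frac{-135 - 14419}{162 + 3105} = - \frac{14554}{3267}$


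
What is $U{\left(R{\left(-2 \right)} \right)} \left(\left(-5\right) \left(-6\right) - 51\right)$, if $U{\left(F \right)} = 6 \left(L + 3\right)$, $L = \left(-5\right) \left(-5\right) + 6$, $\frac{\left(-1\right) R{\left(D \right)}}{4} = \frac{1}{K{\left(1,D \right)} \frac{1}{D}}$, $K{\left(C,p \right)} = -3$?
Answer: $-4284$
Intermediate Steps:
$R{\left(D \right)} = \frac{4 D}{3}$ ($R{\left(D \right)} = - \frac{4}{\left(-3\right) \frac{1}{D}} = - 4 \left(- \frac{D}{3}\right) = \frac{4 D}{3}$)
$L = 31$ ($L = 25 + 6 = 31$)
$U{\left(F \right)} = 204$ ($U{\left(F \right)} = 6 \left(31 + 3\right) = 6 \cdot 34 = 204$)
$U{\left(R{\left(-2 \right)} \right)} \left(\left(-5\right) \left(-6\right) - 51\right) = 204 \left(\left(-5\right) \left(-6\right) - 51\right) = 204 \left(30 - 51\right) = 204 \left(-21\right) = -4284$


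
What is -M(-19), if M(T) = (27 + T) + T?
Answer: 11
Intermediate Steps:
M(T) = 27 + 2*T
-M(-19) = -(27 + 2*(-19)) = -(27 - 38) = -1*(-11) = 11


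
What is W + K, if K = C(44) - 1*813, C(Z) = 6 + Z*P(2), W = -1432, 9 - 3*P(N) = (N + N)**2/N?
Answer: -6673/3 ≈ -2224.3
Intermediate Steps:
P(N) = 3 - 4*N/3 (P(N) = 3 - (N + N)**2/(3*N) = 3 - (2*N)**2/(3*N) = 3 - 4*N**2/(3*N) = 3 - 4*N/3)
C(Z) = 6 + Z/3 (C(Z) = 6 + Z*(3 - 4/3*2) = 6 + Z*(3 - 8/3) = 6 + Z*(1/3) = 6 + Z/3)
K = -2377/3 (K = (6 + (1/3)*44) - 1*813 = (6 + 44/3) - 813 = 62/3 - 813 = -2377/3 ≈ -792.33)
W + K = -1432 - 2377/3 = -6673/3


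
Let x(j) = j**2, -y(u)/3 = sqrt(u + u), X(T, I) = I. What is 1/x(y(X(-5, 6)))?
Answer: 1/108 ≈ 0.0092593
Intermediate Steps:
y(u) = -3*sqrt(2)*sqrt(u) (y(u) = -3*sqrt(u + u) = -3*sqrt(2)*sqrt(u))
1/x(y(X(-5, 6))) = 1/((-3*sqrt(2)*sqrt(6))**2) = 1/((-6*sqrt(3))**2) = 1/108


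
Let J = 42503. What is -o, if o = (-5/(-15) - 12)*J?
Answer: 1487605/3 ≈ 4.9587e+5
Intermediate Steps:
o = -1487605/3 (o = (-5/(-15) - 12)*42503 = (-5*(-1/15) - 12)*42503 = (⅓ - 12)*42503 = -35/3*42503 = -1487605/3 ≈ -4.9587e+5)
-o = -1*(-1487605/3) = 1487605/3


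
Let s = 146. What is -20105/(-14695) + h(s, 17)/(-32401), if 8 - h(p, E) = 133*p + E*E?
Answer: 188179782/95226539 ≈ 1.9761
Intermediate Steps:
h(p, E) = 8 - E² - 133*p (h(p, E) = 8 - (133*p + E*E) = 8 - (133*p + E²) = 8 - (E² + 133*p) = 8 + (-E² - 133*p) = 8 - E² - 133*p)
-20105/(-14695) + h(s, 17)/(-32401) = -20105/(-14695) + (8 - 1*17² - 133*146)/(-32401) = -20105*(-1/14695) + (8 - 1*289 - 19418)*(-1/32401) = 4021/2939 + (8 - 289 - 19418)*(-1/32401) = 4021/2939 - 19699*(-1/32401) = 4021/2939 + 19699/32401 = 188179782/95226539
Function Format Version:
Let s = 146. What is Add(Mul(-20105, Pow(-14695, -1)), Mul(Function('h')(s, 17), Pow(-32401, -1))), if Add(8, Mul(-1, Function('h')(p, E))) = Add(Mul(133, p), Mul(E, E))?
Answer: Rational(188179782, 95226539) ≈ 1.9761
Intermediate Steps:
Function('h')(p, E) = Add(8, Mul(-1, Pow(E, 2)), Mul(-133, p)) (Function('h')(p, E) = Add(8, Mul(-1, Add(Mul(133, p), Mul(E, E)))) = Add(8, Mul(-1, Add(Mul(133, p), Pow(E, 2)))) = Add(8, Mul(-1, Add(Pow(E, 2), Mul(133, p)))) = Add(8, Add(Mul(-1, Pow(E, 2)), Mul(-133, p))) = Add(8, Mul(-1, Pow(E, 2)), Mul(-133, p)))
Add(Mul(-20105, Pow(-14695, -1)), Mul(Function('h')(s, 17), Pow(-32401, -1))) = Add(Mul(-20105, Pow(-14695, -1)), Mul(Add(8, Mul(-1, Pow(17, 2)), Mul(-133, 146)), Pow(-32401, -1))) = Add(Mul(-20105, Rational(-1, 14695)), Mul(Add(8, Mul(-1, 289), -19418), Rational(-1, 32401))) = Add(Rational(4021, 2939), Mul(Add(8, -289, -19418), Rational(-1, 32401))) = Add(Rational(4021, 2939), Mul(-19699, Rational(-1, 32401))) = Add(Rational(4021, 2939), Rational(19699, 32401)) = Rational(188179782, 95226539)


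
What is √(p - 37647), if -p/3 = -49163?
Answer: √109842 ≈ 331.42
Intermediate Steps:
p = 147489 (p = -3*(-49163) = 147489)
√(p - 37647) = √(147489 - 37647) = √109842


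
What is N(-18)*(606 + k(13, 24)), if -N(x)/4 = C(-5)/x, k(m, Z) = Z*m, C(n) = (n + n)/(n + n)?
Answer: 204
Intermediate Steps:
C(n) = 1 (C(n) = (2*n)/((2*n)) = (2*n)*(1/(2*n)) = 1)
N(x) = -4/x
N(-18)*(606 + k(13, 24)) = (-4/(-18))*(606 + 24*13) = (-4*(-1/18))*(606 + 312) = (2/9)*918 = 204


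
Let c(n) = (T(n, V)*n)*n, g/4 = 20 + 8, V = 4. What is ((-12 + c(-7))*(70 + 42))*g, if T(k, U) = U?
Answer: 2308096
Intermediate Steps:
g = 112 (g = 4*(20 + 8) = 4*28 = 112)
c(n) = 4*n² (c(n) = (4*n)*n = 4*n²)
((-12 + c(-7))*(70 + 42))*g = ((-12 + 4*(-7)²)*(70 + 42))*112 = ((-12 + 4*49)*112)*112 = ((-12 + 196)*112)*112 = (184*112)*112 = 20608*112 = 2308096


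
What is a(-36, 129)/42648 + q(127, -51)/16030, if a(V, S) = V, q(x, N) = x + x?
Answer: 427313/28485310 ≈ 0.015001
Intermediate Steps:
q(x, N) = 2*x
a(-36, 129)/42648 + q(127, -51)/16030 = -36/42648 + (2*127)/16030 = -36*1/42648 + 254*(1/16030) = -3/3554 + 127/8015 = 427313/28485310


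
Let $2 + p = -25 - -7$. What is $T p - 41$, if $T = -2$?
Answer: $-1$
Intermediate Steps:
$p = -20$ ($p = -2 - 18 = -20$)
$T p - 41 = \left(-2\right) \left(-20\right) - 41 = 40 - 41 = -1$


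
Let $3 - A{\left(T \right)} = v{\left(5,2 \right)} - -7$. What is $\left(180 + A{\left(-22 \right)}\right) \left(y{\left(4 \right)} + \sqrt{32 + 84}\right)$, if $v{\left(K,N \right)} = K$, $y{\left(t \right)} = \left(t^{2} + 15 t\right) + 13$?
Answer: $15219 + 342 \sqrt{29} \approx 17061.0$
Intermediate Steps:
$y{\left(t \right)} = 13 + t^{2} + 15 t$
$A{\left(T \right)} = -9$ ($A{\left(T \right)} = 3 - \left(5 - -7\right) = 3 - \left(5 + 7\right) = 3 - 12 = -9$)
$\left(180 + A{\left(-22 \right)}\right) \left(y{\left(4 \right)} + \sqrt{32 + 84}\right) = \left(180 - 9\right) \left(\left(13 + 4^{2} + 15 \cdot 4\right) + \sqrt{32 + 84}\right) = 171 \left(\left(13 + 16 + 60\right) + \sqrt{116}\right) = 171 \left(89 + 2 \sqrt{29}\right) = 15219 + 342 \sqrt{29}$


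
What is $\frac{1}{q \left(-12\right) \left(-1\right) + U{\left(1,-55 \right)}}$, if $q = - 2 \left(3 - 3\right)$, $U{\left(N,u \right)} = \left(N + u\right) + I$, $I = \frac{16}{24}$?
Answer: $- \frac{3}{160} \approx -0.01875$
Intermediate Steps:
$I = \frac{2}{3}$ ($I = 16 \cdot \frac{1}{24} = \frac{2}{3} \approx 0.66667$)
$U{\left(N,u \right)} = \frac{2}{3} + N + u$ ($U{\left(N,u \right)} = \left(N + u\right) + \frac{2}{3} = \frac{2}{3} + N + u$)
$q = 0$ ($q = \left(-2\right) 0 = 0$)
$\frac{1}{q \left(-12\right) \left(-1\right) + U{\left(1,-55 \right)}} = \frac{1}{0 \left(-12\right) \left(-1\right) + \left(\frac{2}{3} + 1 - 55\right)} = \frac{1}{0 \left(-1\right) - \frac{160}{3}} = \frac{1}{0 - \frac{160}{3}} = \frac{1}{- \frac{160}{3}} = - \frac{3}{160}$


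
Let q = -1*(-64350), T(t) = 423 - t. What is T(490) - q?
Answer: -64417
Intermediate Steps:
q = 64350
T(490) - q = (423 - 1*490) - 1*64350 = (423 - 490) - 64350 = -67 - 64350 = -64417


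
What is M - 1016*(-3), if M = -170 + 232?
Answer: 3110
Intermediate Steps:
M = 62
M - 1016*(-3) = 62 - 1016*(-3) = 62 + 3048 = 3110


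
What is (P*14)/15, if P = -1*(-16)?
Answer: 224/15 ≈ 14.933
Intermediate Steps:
P = 16
(P*14)/15 = (16*14)/15 = 224*(1/15) = 224/15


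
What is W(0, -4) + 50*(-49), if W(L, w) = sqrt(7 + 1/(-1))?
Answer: -2450 + sqrt(6) ≈ -2447.6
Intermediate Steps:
W(L, w) = sqrt(6) (W(L, w) = sqrt(7 - 1) = sqrt(6))
W(0, -4) + 50*(-49) = sqrt(6) + 50*(-49) = sqrt(6) - 2450 = -2450 + sqrt(6)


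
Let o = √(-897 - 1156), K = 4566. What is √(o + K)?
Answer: √(4566 + I*√2053) ≈ 67.573 + 0.3353*I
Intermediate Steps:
o = I*√2053 (o = √(-2053) = I*√2053 ≈ 45.31*I)
√(o + K) = √(I*√2053 + 4566) = √(4566 + I*√2053)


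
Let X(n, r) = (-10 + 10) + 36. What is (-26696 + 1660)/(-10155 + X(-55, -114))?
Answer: 25036/10119 ≈ 2.4742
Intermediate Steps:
X(n, r) = 36 (X(n, r) = 0 + 36 = 36)
(-26696 + 1660)/(-10155 + X(-55, -114)) = (-26696 + 1660)/(-10155 + 36) = -25036/(-10119) = -25036*(-1/10119) = 25036/10119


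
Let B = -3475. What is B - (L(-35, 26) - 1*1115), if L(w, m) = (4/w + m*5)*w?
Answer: 2186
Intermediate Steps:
L(w, m) = w*(4/w + 5*m) (L(w, m) = (4/w + 5*m)*w = w*(4/w + 5*m))
B - (L(-35, 26) - 1*1115) = -3475 - ((4 + 5*26*(-35)) - 1*1115) = -3475 - ((4 - 4550) - 1115) = -3475 - (-4546 - 1115) = -3475 - 1*(-5661) = -3475 + 5661 = 2186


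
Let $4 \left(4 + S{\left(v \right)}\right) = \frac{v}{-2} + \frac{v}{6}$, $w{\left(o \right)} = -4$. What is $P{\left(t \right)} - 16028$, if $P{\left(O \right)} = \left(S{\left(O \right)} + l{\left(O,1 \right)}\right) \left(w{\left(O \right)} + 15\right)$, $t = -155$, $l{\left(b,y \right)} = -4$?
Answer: $- \frac{191687}{12} \approx -15974.0$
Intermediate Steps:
$S{\left(v \right)} = -4 - \frac{v}{12}$ ($S{\left(v \right)} = -4 + \frac{\frac{v}{-2} + \frac{v}{6}}{4} = -4 + \frac{v \left(- \frac{1}{2}\right) + v \frac{1}{6}}{4} = -4 + \frac{- \frac{v}{2} + \frac{v}{6}}{4} = -4 + \frac{\left(- \frac{1}{3}\right) v}{4} = -4 - \frac{v}{12}$)
$P{\left(O \right)} = -88 - \frac{11 O}{12}$ ($P{\left(O \right)} = \left(\left(-4 - \frac{O}{12}\right) - 4\right) \left(-4 + 15\right) = \left(-8 - \frac{O}{12}\right) 11 = -88 - \frac{11 O}{12}$)
$P{\left(t \right)} - 16028 = \left(-88 - - \frac{1705}{12}\right) - 16028 = \left(-88 + \frac{1705}{12}\right) - 16028 = \frac{649}{12} - 16028 = - \frac{191687}{12}$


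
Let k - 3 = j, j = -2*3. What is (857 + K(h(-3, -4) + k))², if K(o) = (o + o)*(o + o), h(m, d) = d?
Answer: 1108809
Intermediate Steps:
j = -6
k = -3 (k = 3 - 6 = -3)
K(o) = 4*o² (K(o) = (2*o)*(2*o) = 4*o²)
(857 + K(h(-3, -4) + k))² = (857 + 4*(-4 - 3)²)² = (857 + 4*(-7)²)² = (857 + 4*49)² = (857 + 196)² = 1053² = 1108809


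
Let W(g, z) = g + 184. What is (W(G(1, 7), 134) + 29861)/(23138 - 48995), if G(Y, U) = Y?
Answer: -30046/25857 ≈ -1.1620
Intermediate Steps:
W(g, z) = 184 + g
(W(G(1, 7), 134) + 29861)/(23138 - 48995) = ((184 + 1) + 29861)/(23138 - 48995) = (185 + 29861)/(-25857) = 30046*(-1/25857) = -30046/25857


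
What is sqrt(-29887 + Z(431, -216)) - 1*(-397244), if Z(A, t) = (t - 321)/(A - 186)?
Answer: 397244 + 2*I*sqrt(9153565)/35 ≈ 3.9724e+5 + 172.89*I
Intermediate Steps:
Z(A, t) = (-321 + t)/(-186 + A)
sqrt(-29887 + Z(431, -216)) - 1*(-397244) = sqrt(-29887 + (-321 - 216)/(-186 + 431)) - 1*(-397244) = sqrt(-29887 - 537/245) + 397244 = sqrt(-7322852/245) + 397244 = 2*I*sqrt(9153565)/35 + 397244 = 397244 + 2*I*sqrt(9153565)/35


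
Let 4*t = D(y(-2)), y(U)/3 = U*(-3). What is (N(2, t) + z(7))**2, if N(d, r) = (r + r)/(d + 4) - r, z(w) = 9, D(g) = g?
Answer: 36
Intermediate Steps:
y(U) = -9*U (y(U) = 3*(U*(-3)) = 3*(-3*U) = -9*U)
t = 9/2 (t = (-9*(-2))/4 = (1/4)*18 = 9/2 ≈ 4.5000)
N(d, r) = -r + 2*r/(4 + d) (N(d, r) = (2*r)/(4 + d) - r = 2*r/(4 + d) - r = -r + 2*r/(4 + d))
(N(2, t) + z(7))**2 = (-1*9/2*(2 + 2)/(4 + 2) + 9)**2 = (-1*9/2*4/6 + 9)**2 = (-1*9/2*1/6*4 + 9)**2 = (-3 + 9)**2 = 6**2 = 36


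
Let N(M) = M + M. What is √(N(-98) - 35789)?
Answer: I*√35985 ≈ 189.7*I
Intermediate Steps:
N(M) = 2*M
√(N(-98) - 35789) = √(2*(-98) - 35789) = √(-196 - 35789) = √(-35985) = I*√35985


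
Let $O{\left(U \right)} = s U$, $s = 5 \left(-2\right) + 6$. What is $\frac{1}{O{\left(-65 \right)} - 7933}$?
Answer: $- \frac{1}{7673} \approx -0.00013033$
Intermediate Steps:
$s = -4$ ($s = -10 + 6 = -4$)
$O{\left(U \right)} = - 4 U$
$\frac{1}{O{\left(-65 \right)} - 7933} = \frac{1}{\left(-4\right) \left(-65\right) - 7933} = \frac{1}{260 - 7933} = \frac{1}{-7673} = - \frac{1}{7673}$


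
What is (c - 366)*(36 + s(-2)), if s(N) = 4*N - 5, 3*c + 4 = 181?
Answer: -7061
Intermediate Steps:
c = 59 (c = -4/3 + (⅓)*181 = -4/3 + 181/3 = 59)
s(N) = -5 + 4*N
(c - 366)*(36 + s(-2)) = (59 - 366)*(36 + (-5 + 4*(-2))) = -307*(36 + (-5 - 8)) = -307*(36 - 13) = -307*23 = -7061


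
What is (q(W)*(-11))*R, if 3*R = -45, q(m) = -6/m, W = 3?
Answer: -330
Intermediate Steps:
R = -15 (R = (⅓)*(-45) = -15)
(q(W)*(-11))*R = (-6/3*(-11))*(-15) = (-6*⅓*(-11))*(-15) = -2*(-11)*(-15) = 22*(-15) = -330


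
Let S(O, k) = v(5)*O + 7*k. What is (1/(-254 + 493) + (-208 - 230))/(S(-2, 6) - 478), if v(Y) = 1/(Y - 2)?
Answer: 314043/313090 ≈ 1.0030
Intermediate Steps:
v(Y) = 1/(-2 + Y)
S(O, k) = 7*k + O/3 (S(O, k) = O/(-2 + 5) + 7*k = O/3 + 7*k = 7*k + O/3)
(1/(-254 + 493) + (-208 - 230))/(S(-2, 6) - 478) = (1/(-254 + 493) + (-208 - 230))/((7*6 + (⅓)*(-2)) - 478) = (1/239 - 438)/((42 - ⅔) - 478) = (1/239 - 438)/(124/3 - 478) = -104681/(239*(-1310/3)) = -104681/239*(-3/1310) = 314043/313090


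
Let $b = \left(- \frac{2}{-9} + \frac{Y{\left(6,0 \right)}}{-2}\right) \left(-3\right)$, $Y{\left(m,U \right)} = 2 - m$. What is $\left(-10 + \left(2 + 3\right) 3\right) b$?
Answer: $- \frac{100}{3} \approx -33.333$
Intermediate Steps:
$b = - \frac{20}{3}$ ($b = \left(- \frac{2}{-9} + \frac{2 - 6}{-2}\right) \left(-3\right) = \left(\left(-2\right) \left(- \frac{1}{9}\right) + \left(2 - 6\right) \left(- \frac{1}{2}\right)\right) \left(-3\right) = \left(\frac{2}{9} - -2\right) \left(-3\right) = \left(\frac{2}{9} + 2\right) \left(-3\right) = \frac{20}{9} \left(-3\right) = - \frac{20}{3} \approx -6.6667$)
$\left(-10 + \left(2 + 3\right) 3\right) b = \left(-10 + \left(2 + 3\right) 3\right) \left(- \frac{20}{3}\right) = \left(-10 + 5 \cdot 3\right) \left(- \frac{20}{3}\right) = \left(-10 + 15\right) \left(- \frac{20}{3}\right) = 5 \left(- \frac{20}{3}\right) = - \frac{100}{3}$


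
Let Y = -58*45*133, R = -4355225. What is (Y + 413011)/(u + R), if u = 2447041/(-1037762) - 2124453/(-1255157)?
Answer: -85813575795446554/5672917650698808901 ≈ -0.015127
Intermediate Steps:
Y = -347130 (Y = -2610*133 = -347130)
u = -866744046251/1302554238634 (u = 2447041*(-1/1037762) - 2124453*(-1/1255157) = -2447041/1037762 + 2124453/1255157 = -866744046251/1302554238634 ≈ -0.66542)
(Y + 413011)/(u + R) = (-347130 + 413011)/(-866744046251/1302554238634 - 4355225) = 65881/(-5672917650698808901/1302554238634) = 65881*(-1302554238634/5672917650698808901) = -85813575795446554/5672917650698808901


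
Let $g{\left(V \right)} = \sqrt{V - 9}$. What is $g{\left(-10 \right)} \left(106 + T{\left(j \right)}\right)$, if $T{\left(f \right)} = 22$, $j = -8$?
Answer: $128 i \sqrt{19} \approx 557.94 i$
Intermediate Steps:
$g{\left(V \right)} = \sqrt{-9 + V}$
$g{\left(-10 \right)} \left(106 + T{\left(j \right)}\right) = \sqrt{-9 - 10} \left(106 + 22\right) = \sqrt{-19} \cdot 128 = i \sqrt{19} \cdot 128 = 128 i \sqrt{19}$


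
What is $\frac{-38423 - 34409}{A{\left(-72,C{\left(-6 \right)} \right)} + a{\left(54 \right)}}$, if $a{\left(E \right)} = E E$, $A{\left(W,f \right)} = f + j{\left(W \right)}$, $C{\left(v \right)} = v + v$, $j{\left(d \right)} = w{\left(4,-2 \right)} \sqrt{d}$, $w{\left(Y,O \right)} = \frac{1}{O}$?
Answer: $- \frac{35250688}{1405539} - \frac{36416 i \sqrt{2}}{1405539} \approx -25.08 - 0.036641 i$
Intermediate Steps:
$j{\left(d \right)} = - \frac{\sqrt{d}}{2}$ ($j{\left(d \right)} = \frac{\sqrt{d}}{-2} = - \frac{\sqrt{d}}{2}$)
$C{\left(v \right)} = 2 v$
$A{\left(W,f \right)} = f - \frac{\sqrt{W}}{2}$
$a{\left(E \right)} = E^{2}$
$\frac{-38423 - 34409}{A{\left(-72,C{\left(-6 \right)} \right)} + a{\left(54 \right)}} = \frac{-38423 - 34409}{\left(2 \left(-6\right) - \frac{\sqrt{-72}}{2}\right) + 54^{2}} = - \frac{72832}{\left(-12 - \frac{6 i \sqrt{2}}{2}\right) + 2916} = - \frac{72832}{\left(-12 - 3 i \sqrt{2}\right) + 2916} = - \frac{72832}{2904 - 3 i \sqrt{2}}$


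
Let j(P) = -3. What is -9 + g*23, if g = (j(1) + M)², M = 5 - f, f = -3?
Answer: 566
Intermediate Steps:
M = 8 (M = 5 - 1*(-3) = 5 + 3 = 8)
g = 25 (g = (-3 + 8)² = 5² = 25)
-9 + g*23 = -9 + 25*23 = -9 + 575 = 566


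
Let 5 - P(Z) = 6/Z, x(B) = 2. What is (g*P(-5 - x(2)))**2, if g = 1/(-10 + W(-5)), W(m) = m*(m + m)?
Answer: 1681/78400 ≈ 0.021441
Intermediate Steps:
W(m) = 2*m**2 (W(m) = m*(2*m) = 2*m**2)
g = 1/40 (g = 1/(-10 + 2*(-5)**2) = 1/(-10 + 2*25) = 1/(-10 + 50) = 1/40 ≈ 0.025000)
P(Z) = 5 - 6/Z
(g*P(-5 - x(2)))**2 = ((5 - 6/(-5 - 1*2))/40)**2 = ((5 - 6/(-5 - 2))/40)**2 = ((5 - 6/(-7))/40)**2 = ((5 - 6*(-1/7))/40)**2 = ((5 + 6/7)/40)**2 = ((1/40)*(41/7))**2 = (41/280)**2 = 1681/78400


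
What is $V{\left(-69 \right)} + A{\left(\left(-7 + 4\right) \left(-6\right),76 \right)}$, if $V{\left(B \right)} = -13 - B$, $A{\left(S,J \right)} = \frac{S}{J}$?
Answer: $\frac{2137}{38} \approx 56.237$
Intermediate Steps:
$V{\left(-69 \right)} + A{\left(\left(-7 + 4\right) \left(-6\right),76 \right)} = \left(-13 - -69\right) + \frac{\left(-7 + 4\right) \left(-6\right)}{76} = \left(-13 + 69\right) + \left(-3\right) \left(-6\right) \frac{1}{76} = 56 + 18 \cdot \frac{1}{76} = 56 + \frac{9}{38} = \frac{2137}{38}$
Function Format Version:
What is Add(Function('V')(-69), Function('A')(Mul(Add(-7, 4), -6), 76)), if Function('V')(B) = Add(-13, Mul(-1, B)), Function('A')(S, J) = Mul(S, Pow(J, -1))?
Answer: Rational(2137, 38) ≈ 56.237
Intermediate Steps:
Add(Function('V')(-69), Function('A')(Mul(Add(-7, 4), -6), 76)) = Add(Add(-13, Mul(-1, -69)), Mul(Mul(Add(-7, 4), -6), Pow(76, -1))) = Add(Add(-13, 69), Mul(Mul(-3, -6), Rational(1, 76))) = Add(56, Mul(18, Rational(1, 76))) = Add(56, Rational(9, 38)) = Rational(2137, 38)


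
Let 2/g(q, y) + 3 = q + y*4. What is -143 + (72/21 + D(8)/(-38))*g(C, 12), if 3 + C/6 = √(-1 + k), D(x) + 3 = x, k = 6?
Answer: -1157528/8113 - 1754*√5/24339 ≈ -142.84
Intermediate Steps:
D(x) = -3 + x
C = -18 + 6*√5 (C = -18 + 6*√(-1 + 6) = -18 + 6*√5 ≈ -4.5836)
g(q, y) = 2/(-3 + q + 4*y) (g(q, y) = 2/(-3 + (q + y*4)) = 2/(-3 + (q + 4*y)) = 2/(-3 + q + 4*y))
-143 + (72/21 + D(8)/(-38))*g(C, 12) = -143 + (72/21 + (-3 + 8)/(-38))*(2/(-3 + (-18 + 6*√5) + 4*12)) = -143 + (72*(1/21) + 5*(-1/38))*(2/(-3 + (-18 + 6*√5) + 48)) = -143 + (24/7 - 5/38)*(2/(27 + 6*√5)) = -143 + 877*(2/(27 + 6*√5))/266 = -143 + 877/(133*(27 + 6*√5))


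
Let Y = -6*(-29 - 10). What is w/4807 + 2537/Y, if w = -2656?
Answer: 11573855/1124838 ≈ 10.289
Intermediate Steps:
Y = 234 (Y = -6*(-39) = 234)
w/4807 + 2537/Y = -2656/4807 + 2537/234 = 11573855/1124838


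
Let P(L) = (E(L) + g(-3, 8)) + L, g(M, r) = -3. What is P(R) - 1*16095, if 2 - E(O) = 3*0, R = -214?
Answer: -16310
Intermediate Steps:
E(O) = 2 (E(O) = 2 - 3*0 = 2 - 1*0 = 2 + 0 = 2)
P(L) = -1 + L (P(L) = (2 - 3) + L = -1 + L)
P(R) - 1*16095 = (-1 - 214) - 1*16095 = -215 - 16095 = -16310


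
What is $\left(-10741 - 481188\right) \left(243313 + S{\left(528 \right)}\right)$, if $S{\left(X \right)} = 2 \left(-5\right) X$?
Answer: $-117095335657$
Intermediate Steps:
$S{\left(X \right)} = - 10 X$
$\left(-10741 - 481188\right) \left(243313 + S{\left(528 \right)}\right) = \left(-10741 - 481188\right) \left(243313 - 5280\right) = - 491929 \left(243313 - 5280\right) = \left(-491929\right) 238033 = -117095335657$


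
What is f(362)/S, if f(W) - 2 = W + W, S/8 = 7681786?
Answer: 363/30727144 ≈ 1.1814e-5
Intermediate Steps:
S = 61454288 (S = 8*7681786 = 61454288)
f(W) = 2 + 2*W (f(W) = 2 + (W + W) = 2 + 2*W)
f(362)/S = (2 + 2*362)/61454288 = (2 + 724)*(1/61454288) = 726*(1/61454288) = 363/30727144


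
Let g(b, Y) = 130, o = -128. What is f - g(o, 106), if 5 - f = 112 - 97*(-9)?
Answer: -1110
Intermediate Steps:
f = -980 (f = 5 - (112 - 97*(-9)) = 5 - (112 + 873) = 5 - 1*985 = 5 - 985 = -980)
f - g(o, 106) = -980 - 1*130 = -980 - 130 = -1110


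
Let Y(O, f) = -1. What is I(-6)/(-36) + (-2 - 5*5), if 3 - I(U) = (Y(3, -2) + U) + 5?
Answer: -977/36 ≈ -27.139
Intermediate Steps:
I(U) = -1 - U (I(U) = 3 - ((-1 + U) + 5) = 3 - (4 + U) = 3 + (-4 - U) = -1 - U)
I(-6)/(-36) + (-2 - 5*5) = (-1 - 1*(-6))/(-36) + (-2 - 5*5) = -(-1 + 6)/36 + (-2 - 25) = -1/36*5 - 27 = -5/36 - 27 = -977/36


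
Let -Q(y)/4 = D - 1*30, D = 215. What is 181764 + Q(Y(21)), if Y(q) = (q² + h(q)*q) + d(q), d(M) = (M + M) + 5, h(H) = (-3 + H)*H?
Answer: 181024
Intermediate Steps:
h(H) = H*(-3 + H)
d(M) = 5 + 2*M (d(M) = 2*M + 5 = 5 + 2*M)
Y(q) = 5 + q² + 2*q + q²*(-3 + q) (Y(q) = (q² + (q*(-3 + q))*q) + (5 + 2*q) = (q² + q²*(-3 + q)) + (5 + 2*q) = 5 + q² + 2*q + q²*(-3 + q))
Q(y) = -740 (Q(y) = -4*(215 - 1*30) = -4*(215 - 30) = -4*185 = -740)
181764 + Q(Y(21)) = 181764 - 740 = 181024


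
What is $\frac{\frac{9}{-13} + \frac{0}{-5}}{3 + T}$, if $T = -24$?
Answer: $\frac{3}{91} \approx 0.032967$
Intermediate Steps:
$\frac{\frac{9}{-13} + \frac{0}{-5}}{3 + T} = \frac{\frac{9}{-13} + \frac{0}{-5}}{3 - 24} = \frac{9 \left(- \frac{1}{13}\right) + 0 \left(- \frac{1}{5}\right)}{-21} = \left(- \frac{9}{13} + 0\right) \left(- \frac{1}{21}\right) = \left(- \frac{9}{13}\right) \left(- \frac{1}{21}\right) = \frac{3}{91}$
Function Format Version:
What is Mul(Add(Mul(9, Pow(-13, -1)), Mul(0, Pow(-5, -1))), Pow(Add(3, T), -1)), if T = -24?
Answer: Rational(3, 91) ≈ 0.032967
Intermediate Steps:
Mul(Add(Mul(9, Pow(-13, -1)), Mul(0, Pow(-5, -1))), Pow(Add(3, T), -1)) = Mul(Add(Mul(9, Pow(-13, -1)), Mul(0, Pow(-5, -1))), Pow(Add(3, -24), -1)) = Mul(Add(Mul(9, Rational(-1, 13)), Mul(0, Rational(-1, 5))), Pow(-21, -1)) = Mul(Add(Rational(-9, 13), 0), Rational(-1, 21)) = Mul(Rational(-9, 13), Rational(-1, 21)) = Rational(3, 91)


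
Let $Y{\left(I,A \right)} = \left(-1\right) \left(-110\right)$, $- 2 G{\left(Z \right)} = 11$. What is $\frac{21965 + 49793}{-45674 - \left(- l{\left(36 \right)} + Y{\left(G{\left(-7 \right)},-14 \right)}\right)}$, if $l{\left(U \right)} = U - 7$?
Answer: $- \frac{71758}{45755} \approx -1.5683$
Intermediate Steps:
$G{\left(Z \right)} = - \frac{11}{2}$ ($G{\left(Z \right)} = \left(- \frac{1}{2}\right) 11 = - \frac{11}{2}$)
$l{\left(U \right)} = -7 + U$ ($l{\left(U \right)} = U - 7 = -7 + U$)
$Y{\left(I,A \right)} = 110$
$\frac{21965 + 49793}{-45674 - \left(- l{\left(36 \right)} + Y{\left(G{\left(-7 \right)},-14 \right)}\right)} = \frac{21965 + 49793}{-45674 + \left(\left(-7 + 36\right) - 110\right)} = \frac{71758}{-45674 + \left(29 - 110\right)} = \frac{71758}{-45674 - 81} = \frac{71758}{-45755} = 71758 \left(- \frac{1}{45755}\right) = - \frac{71758}{45755}$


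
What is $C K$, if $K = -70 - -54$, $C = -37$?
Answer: $592$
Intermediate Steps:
$K = -16$ ($K = -70 + 54 = -16$)
$C K = \left(-37\right) \left(-16\right) = 592$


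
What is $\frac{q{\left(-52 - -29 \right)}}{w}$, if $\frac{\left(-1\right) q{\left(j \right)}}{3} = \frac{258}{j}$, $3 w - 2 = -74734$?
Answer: $- \frac{1161}{859418} \approx -0.0013509$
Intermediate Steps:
$w = - \frac{74732}{3}$ ($w = \frac{2}{3} + \frac{1}{3} \left(-74734\right) = \frac{2}{3} - \frac{74734}{3} = - \frac{74732}{3} \approx -24911.0$)
$q{\left(j \right)} = - \frac{774}{j}$ ($q{\left(j \right)} = - 3 \frac{258}{j} = - \frac{774}{j}$)
$\frac{q{\left(-52 - -29 \right)}}{w} = \frac{\left(-774\right) \frac{1}{-52 - -29}}{- \frac{74732}{3}} = - \frac{774}{-52 + 29} \left(- \frac{3}{74732}\right) = - \frac{774}{-23} \left(- \frac{3}{74732}\right) = \left(-774\right) \left(- \frac{1}{23}\right) \left(- \frac{3}{74732}\right) = \frac{774}{23} \left(- \frac{3}{74732}\right) = - \frac{1161}{859418}$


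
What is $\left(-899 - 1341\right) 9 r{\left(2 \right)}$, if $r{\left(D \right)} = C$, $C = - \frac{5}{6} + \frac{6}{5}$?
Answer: $-7392$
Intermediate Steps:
$C = \frac{11}{30}$ ($C = \left(-5\right) \frac{1}{6} + 6 \cdot \frac{1}{5} = - \frac{5}{6} + \frac{6}{5} = \frac{11}{30} \approx 0.36667$)
$r{\left(D \right)} = \frac{11}{30}$
$\left(-899 - 1341\right) 9 r{\left(2 \right)} = \left(-899 - 1341\right) 9 \cdot \frac{11}{30} = \left(-2240\right) \frac{33}{10} = -7392$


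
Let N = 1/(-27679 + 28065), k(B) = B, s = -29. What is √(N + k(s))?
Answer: I*√4320498/386 ≈ 5.3849*I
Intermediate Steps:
N = 1/386 ≈ 0.0025907
√(N + k(s)) = √(1/386 - 29) = √(-11193/386) = I*√4320498/386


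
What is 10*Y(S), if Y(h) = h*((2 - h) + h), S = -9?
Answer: -180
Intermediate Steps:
Y(h) = 2*h (Y(h) = h*2 = 2*h)
10*Y(S) = 10*(2*(-9)) = 10*(-18) = -180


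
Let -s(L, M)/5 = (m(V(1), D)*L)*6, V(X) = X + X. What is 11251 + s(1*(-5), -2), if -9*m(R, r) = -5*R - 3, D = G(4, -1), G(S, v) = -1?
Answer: 34403/3 ≈ 11468.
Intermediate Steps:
D = -1
V(X) = 2*X
m(R, r) = 1/3 + 5*R/9 (m(R, r) = -(-5*R - 3)/9 = -(-3 - 5*R)/9 = 1/3 + 5*R/9)
s(L, M) = -130*L/3 (s(L, M) = -5*(1/3 + 5*(2*1)/9)*L*6 = -5*(1/3 + (5/9)*2)*L*6 = -5*(1/3 + 10/9)*L*6 = -5*13*L/9*6 = -130*L/3)
11251 + s(1*(-5), -2) = 11251 - 130*(-5)/3 = 11251 - 130/3*(-5) = 11251 + 650/3 = 34403/3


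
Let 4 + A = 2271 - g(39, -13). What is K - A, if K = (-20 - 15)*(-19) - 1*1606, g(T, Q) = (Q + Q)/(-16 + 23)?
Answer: -22482/7 ≈ -3211.7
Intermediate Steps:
g(T, Q) = 2*Q/7 (g(T, Q) = (2*Q)/7 = (2*Q)*(⅐) = 2*Q/7)
K = -941 (K = -35*(-19) - 1606 = 665 - 1606 = -941)
A = 15895/7 (A = -4 + (2271 - 2*(-13)/7) = -4 + (2271 - 1*(-26/7)) = -4 + (2271 + 26/7) = -4 + 15923/7 = 15895/7 ≈ 2270.7)
K - A = -941 - 1*15895/7 = -941 - 15895/7 = -22482/7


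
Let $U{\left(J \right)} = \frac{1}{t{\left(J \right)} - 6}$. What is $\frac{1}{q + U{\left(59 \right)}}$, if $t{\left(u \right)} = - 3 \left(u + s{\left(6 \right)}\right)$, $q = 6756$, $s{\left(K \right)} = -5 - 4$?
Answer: $\frac{156}{1053935} \approx 0.00014802$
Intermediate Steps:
$s{\left(K \right)} = -9$
$t{\left(u \right)} = 27 - 3 u$ ($t{\left(u \right)} = - 3 \left(u - 9\right) = - 3 \left(-9 + u\right) = 27 - 3 u$)
$U{\left(J \right)} = \frac{1}{21 - 3 J}$ ($U{\left(J \right)} = \frac{1}{\left(27 - 3 J\right) - 6} = \frac{1}{21 - 3 J}$)
$\frac{1}{q + U{\left(59 \right)}} = \frac{1}{6756 - \frac{1}{-21 + 3 \cdot 59}} = \frac{1}{6756 - \frac{1}{-21 + 177}} = \frac{1}{6756 - \frac{1}{156}} = \frac{1}{\frac{1053935}{156}} = \frac{156}{1053935}$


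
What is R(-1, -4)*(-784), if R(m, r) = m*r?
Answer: -3136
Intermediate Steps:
R(-1, -4)*(-784) = -1*(-4)*(-784) = 4*(-784) = -3136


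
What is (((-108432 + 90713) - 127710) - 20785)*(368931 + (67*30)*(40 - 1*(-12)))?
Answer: -78694184514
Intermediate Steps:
(((-108432 + 90713) - 127710) - 20785)*(368931 + (67*30)*(40 - 1*(-12))) = ((-17719 - 127710) - 20785)*(368931 + 2010*(40 + 12)) = (-145429 - 20785)*(368931 + 2010*52) = -166214*(368931 + 104520) = -166214*473451 = -78694184514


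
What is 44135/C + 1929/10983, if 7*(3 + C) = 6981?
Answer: 227104585/5096112 ≈ 44.564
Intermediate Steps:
C = 6960/7 (C = -3 + (⅐)*6981 = -3 + 6981/7 = 6960/7 ≈ 994.29)
44135/C + 1929/10983 = 44135/(6960/7) + 1929/10983 = 44135*(7/6960) + 1929*(1/10983) = 61789/1392 + 643/3661 = 227104585/5096112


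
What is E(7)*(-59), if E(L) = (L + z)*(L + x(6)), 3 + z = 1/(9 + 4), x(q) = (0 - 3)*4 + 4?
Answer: 3127/13 ≈ 240.54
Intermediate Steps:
x(q) = -8 (x(q) = -3*4 + 4 = -12 + 4 = -8)
z = -38/13 (z = -3 + 1/(9 + 4) = -3 + 1/13 = -38/13 ≈ -2.9231)
E(L) = (-8 + L)*(-38/13 + L) (E(L) = (L - 38/13)*(L - 8) = (-38/13 + L)*(-8 + L) = (-8 + L)*(-38/13 + L))
E(7)*(-59) = (304/13 + 7² - 142/13*7)*(-59) = (304/13 + 49 - 994/13)*(-59) = -53/13*(-59) = 3127/13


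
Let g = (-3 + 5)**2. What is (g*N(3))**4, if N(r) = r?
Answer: 20736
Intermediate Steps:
g = 4 (g = 2**2 = 4)
(g*N(3))**4 = (4*3)**4 = 12**4 = 20736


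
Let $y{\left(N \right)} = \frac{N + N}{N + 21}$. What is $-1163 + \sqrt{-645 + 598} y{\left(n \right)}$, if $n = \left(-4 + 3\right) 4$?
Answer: $-1163 - \frac{8 i \sqrt{47}}{17} \approx -1163.0 - 3.2262 i$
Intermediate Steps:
$n = -4$ ($n = \left(-1\right) 4 = -4$)
$y{\left(N \right)} = \frac{2 N}{21 + N}$
$-1163 + \sqrt{-645 + 598} y{\left(n \right)} = -1163 + \sqrt{-645 + 598} \cdot 2 \left(-4\right) \frac{1}{21 - 4} = -1163 + \sqrt{-47} \cdot 2 \left(-4\right) \frac{1}{17} = -1163 + i \sqrt{47} \cdot 2 \left(-4\right) \frac{1}{17} = -1163 + i \sqrt{47} \left(- \frac{8}{17}\right) = -1163 - \frac{8 i \sqrt{47}}{17}$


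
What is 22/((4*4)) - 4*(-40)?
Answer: 1291/8 ≈ 161.38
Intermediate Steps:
22/((4*4)) - 4*(-40) = 22/16 + 160 = 22*(1/16) + 160 = 11/8 + 160 = 1291/8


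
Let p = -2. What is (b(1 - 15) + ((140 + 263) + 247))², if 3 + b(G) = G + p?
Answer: 398161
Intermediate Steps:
b(G) = -5 + G (b(G) = -3 + (G - 2) = -3 + (-2 + G) = -5 + G)
(b(1 - 15) + ((140 + 263) + 247))² = ((-5 + (1 - 15)) + ((140 + 263) + 247))² = ((-5 - 14) + (403 + 247))² = (-19 + 650)² = 631² = 398161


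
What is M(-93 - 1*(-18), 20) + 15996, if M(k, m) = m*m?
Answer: 16396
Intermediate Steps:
M(k, m) = m²
M(-93 - 1*(-18), 20) + 15996 = 20² + 15996 = 400 + 15996 = 16396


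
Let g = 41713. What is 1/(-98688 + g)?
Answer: -1/56975 ≈ -1.7552e-5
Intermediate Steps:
1/(-98688 + g) = 1/(-98688 + 41713) = 1/(-56975) = -1/56975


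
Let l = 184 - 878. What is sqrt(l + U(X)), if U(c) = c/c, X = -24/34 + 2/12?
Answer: 3*I*sqrt(77) ≈ 26.325*I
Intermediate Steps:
l = -694
X = -55/102 (X = -24*1/34 + 2*(1/12) = -12/17 + 1/6 = -55/102 ≈ -0.53922)
U(c) = 1
sqrt(l + U(X)) = sqrt(-694 + 1) = sqrt(-693) = 3*I*sqrt(77)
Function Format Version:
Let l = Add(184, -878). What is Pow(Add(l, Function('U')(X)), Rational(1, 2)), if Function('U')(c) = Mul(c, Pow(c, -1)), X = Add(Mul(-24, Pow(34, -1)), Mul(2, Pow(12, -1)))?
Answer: Mul(3, I, Pow(77, Rational(1, 2))) ≈ Mul(26.325, I)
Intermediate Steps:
l = -694
X = Rational(-55, 102) (X = Add(Mul(-24, Rational(1, 34)), Mul(2, Rational(1, 12))) = Add(Rational(-12, 17), Rational(1, 6)) = Rational(-55, 102) ≈ -0.53922)
Function('U')(c) = 1
Pow(Add(l, Function('U')(X)), Rational(1, 2)) = Pow(Add(-694, 1), Rational(1, 2)) = Pow(-693, Rational(1, 2)) = Mul(3, I, Pow(77, Rational(1, 2)))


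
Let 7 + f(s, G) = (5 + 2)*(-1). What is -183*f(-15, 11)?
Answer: 2562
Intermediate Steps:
f(s, G) = -14 (f(s, G) = -7 + (5 + 2)*(-1) = -7 + 7*(-1) = -7 - 7 = -14)
-183*f(-15, 11) = -183*(-14) = 2562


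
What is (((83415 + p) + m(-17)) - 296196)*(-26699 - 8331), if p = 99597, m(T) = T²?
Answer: 3954711850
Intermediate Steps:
(((83415 + p) + m(-17)) - 296196)*(-26699 - 8331) = (((83415 + 99597) + (-17)²) - 296196)*(-26699 - 8331) = ((183012 + 289) - 296196)*(-35030) = (183301 - 296196)*(-35030) = -112895*(-35030) = 3954711850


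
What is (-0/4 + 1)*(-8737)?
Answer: -8737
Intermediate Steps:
(-0/4 + 1)*(-8737) = (-3*0 + 1)*(-8737) = (0 + 1)*(-8737) = 1*(-8737) = -8737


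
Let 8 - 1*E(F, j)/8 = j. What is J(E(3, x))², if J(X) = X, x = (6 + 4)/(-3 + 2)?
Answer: 20736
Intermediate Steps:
x = -10 (x = 10/(-1) = 10*(-1) = -10)
E(F, j) = 64 - 8*j
J(E(3, x))² = (64 - 8*(-10))² = (64 + 80)² = 144² = 20736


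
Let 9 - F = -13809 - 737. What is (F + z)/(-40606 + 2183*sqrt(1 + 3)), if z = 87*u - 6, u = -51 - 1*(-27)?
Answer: -12461/36240 ≈ -0.34385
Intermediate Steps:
u = -24 (u = -51 + 27 = -24)
F = 14555 (F = 9 - (-13809 - 737) = 9 - 1*(-14546) = 9 + 14546 = 14555)
z = -2094 (z = 87*(-24) - 6 = -2088 - 6 = -2094)
(F + z)/(-40606 + 2183*sqrt(1 + 3)) = (14555 - 2094)/(-40606 + 2183*sqrt(1 + 3)) = 12461/(-40606 + 2183*sqrt(4)) = 12461/(-40606 + 2183*2) = 12461/(-40606 + 4366) = 12461/(-36240) = 12461*(-1/36240) = -12461/36240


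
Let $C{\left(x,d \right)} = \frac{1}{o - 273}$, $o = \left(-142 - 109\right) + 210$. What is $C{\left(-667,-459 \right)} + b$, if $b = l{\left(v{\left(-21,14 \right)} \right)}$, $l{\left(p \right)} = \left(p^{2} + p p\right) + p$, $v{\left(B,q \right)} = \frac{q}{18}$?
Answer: $\frac{50473}{25434} \approx 1.9845$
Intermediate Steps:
$v{\left(B,q \right)} = \frac{q}{18}$ ($v{\left(B,q \right)} = q \frac{1}{18} = \frac{q}{18}$)
$o = -41$ ($o = -251 + 210 = -41$)
$l{\left(p \right)} = p + 2 p^{2}$ ($l{\left(p \right)} = \left(p^{2} + p^{2}\right) + p = 2 p^{2} + p = p + 2 p^{2}$)
$C{\left(x,d \right)} = - \frac{1}{314}$ ($C{\left(x,d \right)} = \frac{1}{-41 - 273} = \frac{1}{-314} = - \frac{1}{314}$)
$b = \frac{161}{81}$ ($b = \frac{1}{18} \cdot 14 \left(1 + 2 \cdot \frac{1}{18} \cdot 14\right) = \frac{7 \left(1 + 2 \cdot \frac{7}{9}\right)}{9} = \frac{7 \left(1 + \frac{14}{9}\right)}{9} = \frac{7}{9} \cdot \frac{23}{9} = \frac{161}{81} \approx 1.9877$)
$C{\left(-667,-459 \right)} + b = - \frac{1}{314} + \frac{161}{81} = \frac{50473}{25434}$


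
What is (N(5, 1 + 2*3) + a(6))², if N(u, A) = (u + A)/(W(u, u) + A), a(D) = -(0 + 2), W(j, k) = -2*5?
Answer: 36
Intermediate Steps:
W(j, k) = -10
a(D) = -2 (a(D) = -1*2 = -2)
N(u, A) = (A + u)/(-10 + A) (N(u, A) = (u + A)/(-10 + A) = (A + u)/(-10 + A))
(N(5, 1 + 2*3) + a(6))² = (((1 + 2*3) + 5)/(-10 + (1 + 2*3)) - 2)² = (((1 + 6) + 5)/(-10 + (1 + 6)) - 2)² = ((7 + 5)/(-10 + 7) - 2)² = (12/(-3) - 2)² = (-⅓*12 - 2)² = (-4 - 2)² = (-6)² = 36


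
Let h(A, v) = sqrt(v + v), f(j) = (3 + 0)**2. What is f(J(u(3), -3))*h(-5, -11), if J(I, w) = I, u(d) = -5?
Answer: 9*I*sqrt(22) ≈ 42.214*I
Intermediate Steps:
f(j) = 9 (f(j) = 3**2 = 9)
h(A, v) = sqrt(2)*sqrt(v) (h(A, v) = sqrt(2*v) = sqrt(2)*sqrt(v))
f(J(u(3), -3))*h(-5, -11) = 9*(sqrt(2)*sqrt(-11)) = 9*(sqrt(2)*(I*sqrt(11))) = 9*(I*sqrt(22)) = 9*I*sqrt(22)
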